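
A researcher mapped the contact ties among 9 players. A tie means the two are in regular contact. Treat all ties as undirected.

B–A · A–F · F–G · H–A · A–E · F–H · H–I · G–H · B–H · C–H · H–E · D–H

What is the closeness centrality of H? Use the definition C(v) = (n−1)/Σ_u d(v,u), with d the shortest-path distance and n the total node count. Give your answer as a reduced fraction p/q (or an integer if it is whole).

Distances from H: A:1, B:1, C:1, D:1, E:1, F:1, G:1, I:1. Sum = 8.
n = 9, so closeness = 8/8 = 1.

1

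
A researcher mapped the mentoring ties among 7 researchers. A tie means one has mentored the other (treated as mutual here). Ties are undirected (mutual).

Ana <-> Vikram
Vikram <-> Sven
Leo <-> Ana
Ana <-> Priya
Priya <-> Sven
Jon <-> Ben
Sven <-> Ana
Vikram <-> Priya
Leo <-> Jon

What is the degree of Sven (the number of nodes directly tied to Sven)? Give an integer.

Sven is directly tied to Ana, Priya, and Vikram. That is 3 neighbors, so the degree of Sven is 3.

3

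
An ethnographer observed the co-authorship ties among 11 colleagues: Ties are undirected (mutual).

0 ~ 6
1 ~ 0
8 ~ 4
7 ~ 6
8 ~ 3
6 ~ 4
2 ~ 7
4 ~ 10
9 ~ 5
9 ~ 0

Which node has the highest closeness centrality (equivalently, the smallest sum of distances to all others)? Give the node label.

Farness (sum of distances to all others) for each node — 0:22, 1:31, 2:35, 3:38, 4:22, 5:38, 6:19, 7:26, 8:29, 9:29, 10:31.
The smallest farness is 19, for 6, so 6 has the highest closeness.

6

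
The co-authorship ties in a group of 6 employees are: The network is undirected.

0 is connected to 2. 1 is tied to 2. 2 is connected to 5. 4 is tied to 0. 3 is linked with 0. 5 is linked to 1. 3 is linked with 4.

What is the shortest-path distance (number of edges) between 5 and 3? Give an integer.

One shortest route is 5 – 2 – 0 – 3, which uses 3 edges, and at distance 2 from 5 we only reach {0}, which does not include 3. So d(5,3) = 3.

3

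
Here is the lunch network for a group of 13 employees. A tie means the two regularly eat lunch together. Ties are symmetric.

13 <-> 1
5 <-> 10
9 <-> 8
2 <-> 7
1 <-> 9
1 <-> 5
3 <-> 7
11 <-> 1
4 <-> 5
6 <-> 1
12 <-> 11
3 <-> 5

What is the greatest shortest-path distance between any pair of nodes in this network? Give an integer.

6

Eccentricity of each node (its greatest distance to any other): 1:4, 2:6, 3:4, 4:4, 5:3, 6:5, 7:5, 8:6, 9:5, 10:4, 11:5, 12:6, 13:5.
The maximum eccentricity is 6, realized for instance by the pair 8–2 via 8 – 9 – 1 – 5 – 3 – 7 – 2. So the diameter is 6.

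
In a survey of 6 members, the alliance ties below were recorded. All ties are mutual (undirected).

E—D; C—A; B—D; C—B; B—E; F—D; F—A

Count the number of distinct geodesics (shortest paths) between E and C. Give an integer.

1

The shortest distance is 2, and the only length-2 path is E–B–C. So there is exactly 1 shortest path.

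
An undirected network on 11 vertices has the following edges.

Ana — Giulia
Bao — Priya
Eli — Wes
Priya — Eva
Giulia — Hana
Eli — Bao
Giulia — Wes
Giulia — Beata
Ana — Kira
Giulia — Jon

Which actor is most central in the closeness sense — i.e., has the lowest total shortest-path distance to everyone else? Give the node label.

Giulia

Farness (sum of distances to all others) for each node — Ana:28, Bao:30, Beata:30, Eli:25, Eva:46, Giulia:21, Hana:30, Jon:30, Kira:37, Priya:37, Wes:22.
The smallest farness is 21, for Giulia, so Giulia has the highest closeness.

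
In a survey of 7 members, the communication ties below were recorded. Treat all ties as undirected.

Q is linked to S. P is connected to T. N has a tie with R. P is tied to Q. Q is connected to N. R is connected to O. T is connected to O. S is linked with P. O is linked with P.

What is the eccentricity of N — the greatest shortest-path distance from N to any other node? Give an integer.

3

Distances from N: O:2, P:2, Q:1, R:1, S:2, T:3.
The largest is 3 (to T), so the eccentricity of N is 3.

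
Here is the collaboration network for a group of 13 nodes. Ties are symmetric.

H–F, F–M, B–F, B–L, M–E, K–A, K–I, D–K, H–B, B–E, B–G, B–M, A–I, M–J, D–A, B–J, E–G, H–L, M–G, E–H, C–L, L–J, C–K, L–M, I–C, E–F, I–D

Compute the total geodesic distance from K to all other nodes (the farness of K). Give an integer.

30

Distances from K: A:1, B:3, C:1, D:1, E:4, F:4, G:4, H:3, I:1, J:3, L:2, M:3.
Sum = 1 + 3 + 1 + 1 + 4 + 4 + 4 + 3 + 1 + 3 + 2 + 3 = 30.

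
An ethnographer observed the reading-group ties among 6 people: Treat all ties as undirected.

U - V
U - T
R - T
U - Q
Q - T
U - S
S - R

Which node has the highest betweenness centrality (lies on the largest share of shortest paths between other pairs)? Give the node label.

Unnormalized betweenness of each node: Q:0, R:1/2, S:1, T:2, U:11/2, V:0.
U has the largest value, 11/2, making it the main broker — the node through which the most shortest paths run.

U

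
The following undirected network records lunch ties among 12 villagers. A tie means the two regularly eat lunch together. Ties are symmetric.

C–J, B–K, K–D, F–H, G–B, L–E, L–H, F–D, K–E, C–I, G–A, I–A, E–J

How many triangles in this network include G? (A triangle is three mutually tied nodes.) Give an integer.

0

G's neighbors are A and B, but none of them are tied to each other, so no triangle contains G.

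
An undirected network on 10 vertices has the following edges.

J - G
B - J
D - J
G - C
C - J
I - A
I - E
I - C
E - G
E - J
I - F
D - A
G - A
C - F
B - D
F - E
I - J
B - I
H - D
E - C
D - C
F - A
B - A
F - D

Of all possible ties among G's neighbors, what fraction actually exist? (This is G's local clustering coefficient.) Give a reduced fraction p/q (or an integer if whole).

1/2

G's neighbors: A, C, E, and J (k = 4).
Possible neighbor pairs: C(4,2) = 6. Edges among them: C–E, C–J, E–J → e = 3.
Clustering(G) = 3/6 = 1/2.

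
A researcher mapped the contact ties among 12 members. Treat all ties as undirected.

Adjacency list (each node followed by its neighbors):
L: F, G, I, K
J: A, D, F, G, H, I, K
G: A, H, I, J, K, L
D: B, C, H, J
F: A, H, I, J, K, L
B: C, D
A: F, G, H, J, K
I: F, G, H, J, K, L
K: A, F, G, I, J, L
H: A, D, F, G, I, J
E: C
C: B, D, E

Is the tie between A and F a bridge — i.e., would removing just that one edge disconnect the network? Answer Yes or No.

Even without that edge, A still reaches F via A – J – F, so the network stays connected. Not a bridge.

No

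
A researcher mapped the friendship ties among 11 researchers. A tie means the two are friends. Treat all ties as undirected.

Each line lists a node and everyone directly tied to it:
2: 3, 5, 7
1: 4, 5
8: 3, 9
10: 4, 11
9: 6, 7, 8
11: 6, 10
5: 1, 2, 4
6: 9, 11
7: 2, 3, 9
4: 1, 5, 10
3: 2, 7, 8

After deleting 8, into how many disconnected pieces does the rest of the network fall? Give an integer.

8's neighbors (3 and 9) remain reachable from one another through other ties, so the rest of the network stays in one piece.

1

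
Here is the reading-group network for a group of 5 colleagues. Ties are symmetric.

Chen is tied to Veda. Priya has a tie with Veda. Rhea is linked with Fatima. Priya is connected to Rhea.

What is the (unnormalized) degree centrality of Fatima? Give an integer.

Fatima is directly tied to Rhea. That is 1 neighbor, so the degree of Fatima is 1.

1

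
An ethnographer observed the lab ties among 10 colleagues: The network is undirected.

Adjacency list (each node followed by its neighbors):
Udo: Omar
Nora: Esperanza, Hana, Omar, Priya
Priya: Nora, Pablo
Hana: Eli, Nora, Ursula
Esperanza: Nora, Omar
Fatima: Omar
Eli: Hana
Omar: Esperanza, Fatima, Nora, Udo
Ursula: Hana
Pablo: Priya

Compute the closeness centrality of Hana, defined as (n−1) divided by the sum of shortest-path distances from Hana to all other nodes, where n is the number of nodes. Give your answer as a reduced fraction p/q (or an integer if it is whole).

Distances from Hana: Eli:1, Esperanza:2, Fatima:3, Nora:1, Omar:2, Pablo:3, Priya:2, Udo:3, Ursula:1. Sum = 18.
n = 10, so closeness = 9/18 = 1/2.

1/2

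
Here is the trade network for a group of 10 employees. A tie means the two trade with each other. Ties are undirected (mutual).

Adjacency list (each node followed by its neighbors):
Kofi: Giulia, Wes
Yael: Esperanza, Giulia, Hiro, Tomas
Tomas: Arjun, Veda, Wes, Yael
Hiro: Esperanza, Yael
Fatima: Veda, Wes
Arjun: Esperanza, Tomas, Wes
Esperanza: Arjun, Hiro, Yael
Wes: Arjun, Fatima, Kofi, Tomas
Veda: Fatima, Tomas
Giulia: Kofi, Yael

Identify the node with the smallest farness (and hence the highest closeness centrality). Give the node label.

Farness (sum of distances to all others) for each node — Arjun:16, Esperanza:18, Fatima:21, Giulia:19, Hiro:21, Kofi:19, Tomas:14, Veda:20, Wes:15, Yael:15.
The smallest farness is 14, for Tomas, so Tomas has the highest closeness.

Tomas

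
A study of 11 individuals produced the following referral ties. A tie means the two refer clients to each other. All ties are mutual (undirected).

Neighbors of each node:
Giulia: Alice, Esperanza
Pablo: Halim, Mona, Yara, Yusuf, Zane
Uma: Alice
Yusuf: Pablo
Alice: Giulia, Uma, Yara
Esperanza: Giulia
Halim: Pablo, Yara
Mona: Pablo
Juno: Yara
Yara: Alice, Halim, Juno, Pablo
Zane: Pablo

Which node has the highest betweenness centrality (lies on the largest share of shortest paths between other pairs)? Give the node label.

Unnormalized betweenness of each node: Alice:23, Esperanza:0, Giulia:9, Halim:0, Juno:0, Mona:0, Pablo:24, Uma:0, Yara:29, Yusuf:0, Zane:0.
Yara has the largest value, 29, making it the main broker — the node through which the most shortest paths run.

Yara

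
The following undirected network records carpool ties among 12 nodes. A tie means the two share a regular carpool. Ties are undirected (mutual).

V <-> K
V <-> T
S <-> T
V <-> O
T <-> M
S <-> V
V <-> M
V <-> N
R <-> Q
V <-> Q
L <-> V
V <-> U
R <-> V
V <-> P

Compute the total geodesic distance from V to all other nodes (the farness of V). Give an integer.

11

Distances from V: K:1, L:1, M:1, N:1, O:1, P:1, Q:1, R:1, S:1, T:1, U:1.
Sum = 1 + 1 + 1 + 1 + 1 + 1 + 1 + 1 + 1 + 1 + 1 = 11.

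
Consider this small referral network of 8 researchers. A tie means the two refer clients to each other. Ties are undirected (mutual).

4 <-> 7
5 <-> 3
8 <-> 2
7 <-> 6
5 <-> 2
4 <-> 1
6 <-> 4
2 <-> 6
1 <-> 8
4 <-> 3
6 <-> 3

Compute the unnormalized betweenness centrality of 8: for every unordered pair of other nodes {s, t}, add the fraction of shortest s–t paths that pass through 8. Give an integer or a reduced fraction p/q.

3/2

Pairs whose geodesics pass through 8 — 2–1: 1; 5–1: 1/2.
All other pairs contribute 0.
Summing the contributions gives betweenness(8) = 3/2.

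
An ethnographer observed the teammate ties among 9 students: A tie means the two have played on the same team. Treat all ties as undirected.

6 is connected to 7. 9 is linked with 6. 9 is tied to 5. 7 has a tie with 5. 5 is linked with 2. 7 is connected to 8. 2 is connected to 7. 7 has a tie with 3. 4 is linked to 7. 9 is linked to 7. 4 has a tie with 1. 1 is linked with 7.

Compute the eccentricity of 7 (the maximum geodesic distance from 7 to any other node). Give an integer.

1

Distances from 7: 1:1, 2:1, 3:1, 4:1, 5:1, 6:1, 8:1, 9:1.
The largest is 1 (to 4, 6, 3, 1, 8, 5, 9, and 2), so the eccentricity of 7 is 1.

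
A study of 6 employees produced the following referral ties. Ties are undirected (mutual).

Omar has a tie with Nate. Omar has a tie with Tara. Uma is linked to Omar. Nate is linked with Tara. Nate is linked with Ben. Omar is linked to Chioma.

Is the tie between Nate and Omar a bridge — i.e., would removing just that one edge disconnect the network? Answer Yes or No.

No

Even without that edge, Nate still reaches Omar via Nate – Tara – Omar, so the network stays connected. Not a bridge.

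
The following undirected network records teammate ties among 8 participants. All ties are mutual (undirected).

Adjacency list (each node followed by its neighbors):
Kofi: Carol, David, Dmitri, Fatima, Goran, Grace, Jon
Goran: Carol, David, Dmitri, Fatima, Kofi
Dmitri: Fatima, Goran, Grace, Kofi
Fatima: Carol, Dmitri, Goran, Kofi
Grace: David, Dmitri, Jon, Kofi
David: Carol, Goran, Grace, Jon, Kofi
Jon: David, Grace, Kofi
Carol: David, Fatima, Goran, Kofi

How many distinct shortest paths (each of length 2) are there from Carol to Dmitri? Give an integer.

3

The shortest distance is 2. The length-2 paths are: Carol–Kofi–Dmitri; Carol–Fatima–Dmitri; Carol–Goran–Dmitri.
That gives 3 distinct shortest paths.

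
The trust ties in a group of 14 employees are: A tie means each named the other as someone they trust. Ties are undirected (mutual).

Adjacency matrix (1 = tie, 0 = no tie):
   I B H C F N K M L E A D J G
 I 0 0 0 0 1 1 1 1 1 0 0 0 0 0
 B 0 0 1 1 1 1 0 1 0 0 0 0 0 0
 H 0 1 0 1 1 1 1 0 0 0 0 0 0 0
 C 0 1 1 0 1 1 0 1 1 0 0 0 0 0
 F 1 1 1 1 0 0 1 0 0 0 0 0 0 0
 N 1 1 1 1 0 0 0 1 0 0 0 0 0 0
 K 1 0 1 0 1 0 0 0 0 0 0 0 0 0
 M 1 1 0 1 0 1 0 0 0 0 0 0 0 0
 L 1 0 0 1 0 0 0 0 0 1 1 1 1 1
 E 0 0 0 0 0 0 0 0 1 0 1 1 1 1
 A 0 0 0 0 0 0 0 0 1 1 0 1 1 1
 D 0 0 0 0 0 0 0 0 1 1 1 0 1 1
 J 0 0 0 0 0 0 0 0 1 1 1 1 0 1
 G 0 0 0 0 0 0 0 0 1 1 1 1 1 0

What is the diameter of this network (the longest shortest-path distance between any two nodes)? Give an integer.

3

Eccentricity of each node (its greatest distance to any other): A:3, B:3, C:2, D:3, E:3, F:3, G:3, H:3, I:2, J:3, K:3, L:2, M:3, N:3.
The maximum eccentricity is 3, realized for instance by the pair B–E via B – C – L – E. So the diameter is 3.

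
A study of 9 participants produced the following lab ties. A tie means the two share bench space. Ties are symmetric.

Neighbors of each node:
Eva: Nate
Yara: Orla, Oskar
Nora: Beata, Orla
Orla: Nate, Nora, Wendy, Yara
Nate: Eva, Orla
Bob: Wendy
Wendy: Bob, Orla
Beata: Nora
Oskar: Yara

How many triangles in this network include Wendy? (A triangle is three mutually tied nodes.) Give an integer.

Wendy's neighbors are Bob and Orla, but none of them are tied to each other, so no triangle contains Wendy.

0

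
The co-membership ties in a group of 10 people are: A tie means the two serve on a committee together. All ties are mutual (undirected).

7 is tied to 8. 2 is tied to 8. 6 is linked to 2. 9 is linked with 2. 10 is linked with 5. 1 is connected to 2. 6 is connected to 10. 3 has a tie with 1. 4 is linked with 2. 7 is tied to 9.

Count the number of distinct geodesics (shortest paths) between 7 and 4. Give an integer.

The shortest distance is 3. The length-3 paths are: 7–9–2–4; 7–8–2–4.
That gives 2 distinct shortest paths.

2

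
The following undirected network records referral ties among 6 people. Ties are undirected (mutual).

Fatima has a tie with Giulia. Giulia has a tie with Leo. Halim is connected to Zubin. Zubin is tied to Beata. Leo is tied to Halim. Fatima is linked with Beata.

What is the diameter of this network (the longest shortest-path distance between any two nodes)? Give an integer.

Eccentricity of each node (its greatest distance to any other): Beata:3, Fatima:3, Giulia:3, Halim:3, Leo:3, Zubin:3.
The maximum eccentricity is 3, realized for instance by the pair Zubin–Giulia via Zubin – Halim – Leo – Giulia. So the diameter is 3.

3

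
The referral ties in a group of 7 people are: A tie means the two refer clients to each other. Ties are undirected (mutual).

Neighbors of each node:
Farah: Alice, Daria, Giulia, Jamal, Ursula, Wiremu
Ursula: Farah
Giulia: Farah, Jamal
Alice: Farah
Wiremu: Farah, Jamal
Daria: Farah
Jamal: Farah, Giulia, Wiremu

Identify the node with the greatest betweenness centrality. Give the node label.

Unnormalized betweenness of each node: Alice:0, Daria:0, Farah:25/2, Giulia:0, Jamal:1/2, Ursula:0, Wiremu:0.
Farah has the largest value, 25/2, making it the main broker — the node through which the most shortest paths run.

Farah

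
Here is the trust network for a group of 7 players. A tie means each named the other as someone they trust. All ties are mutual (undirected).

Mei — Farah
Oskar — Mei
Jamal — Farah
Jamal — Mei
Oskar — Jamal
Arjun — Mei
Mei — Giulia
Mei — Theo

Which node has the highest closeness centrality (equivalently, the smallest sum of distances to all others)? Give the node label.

Mei

Farness (sum of distances to all others) for each node — Arjun:11, Farah:10, Giulia:11, Jamal:9, Mei:6, Oskar:10, Theo:11.
The smallest farness is 6, for Mei, so Mei has the highest closeness.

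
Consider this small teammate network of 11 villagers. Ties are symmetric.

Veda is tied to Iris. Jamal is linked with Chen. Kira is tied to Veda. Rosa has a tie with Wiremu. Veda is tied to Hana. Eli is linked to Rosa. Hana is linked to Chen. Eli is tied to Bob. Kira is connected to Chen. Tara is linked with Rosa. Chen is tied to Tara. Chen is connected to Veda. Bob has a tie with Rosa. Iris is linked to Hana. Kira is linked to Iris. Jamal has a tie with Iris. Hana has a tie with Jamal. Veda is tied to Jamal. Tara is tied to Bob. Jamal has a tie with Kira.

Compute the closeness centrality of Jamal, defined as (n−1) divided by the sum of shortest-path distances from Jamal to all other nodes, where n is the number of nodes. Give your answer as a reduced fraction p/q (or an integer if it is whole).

Distances from Jamal: Bob:3, Chen:1, Eli:4, Hana:1, Iris:1, Kira:1, Rosa:3, Tara:2, Veda:1, Wiremu:4. Sum = 21.
n = 11, so closeness = 10/21.

10/21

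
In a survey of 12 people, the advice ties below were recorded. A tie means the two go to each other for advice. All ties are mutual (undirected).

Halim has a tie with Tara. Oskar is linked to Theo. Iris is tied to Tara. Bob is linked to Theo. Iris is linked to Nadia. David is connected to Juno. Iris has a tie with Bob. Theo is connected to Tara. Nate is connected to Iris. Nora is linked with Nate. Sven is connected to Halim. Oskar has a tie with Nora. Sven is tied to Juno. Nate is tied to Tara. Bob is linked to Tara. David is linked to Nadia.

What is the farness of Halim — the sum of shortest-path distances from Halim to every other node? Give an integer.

Distances from Halim: Bob:2, David:3, Iris:2, Juno:2, Nadia:3, Nate:2, Nora:3, Oskar:3, Sven:1, Tara:1, Theo:2.
Sum = 2 + 3 + 2 + 2 + 3 + 2 + 3 + 3 + 1 + 1 + 2 = 24.

24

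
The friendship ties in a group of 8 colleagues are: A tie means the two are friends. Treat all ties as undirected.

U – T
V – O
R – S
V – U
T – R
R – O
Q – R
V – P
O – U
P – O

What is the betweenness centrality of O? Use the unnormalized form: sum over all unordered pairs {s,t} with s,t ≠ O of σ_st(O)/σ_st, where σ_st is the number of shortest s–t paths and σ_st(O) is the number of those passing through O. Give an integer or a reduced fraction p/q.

Pairs whose geodesics pass through O — Q–U: 1/2; Q–V: 1; Q–P: 1; S–U: 1/2; S–V: 1; S–P: 1; R–U: 1/2; R–V: 1; R–P: 1; T–P: 2/3; U–P: 1/2.
All other pairs contribute 0.
Summing the contributions gives betweenness(O) = 26/3.

26/3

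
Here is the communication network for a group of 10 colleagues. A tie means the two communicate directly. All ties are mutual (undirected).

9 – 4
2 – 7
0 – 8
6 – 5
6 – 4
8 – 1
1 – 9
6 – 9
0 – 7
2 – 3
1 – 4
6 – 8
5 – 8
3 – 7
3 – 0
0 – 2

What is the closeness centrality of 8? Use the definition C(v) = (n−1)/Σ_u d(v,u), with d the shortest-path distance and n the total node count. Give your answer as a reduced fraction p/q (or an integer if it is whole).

Distances from 8: 0:1, 1:1, 2:2, 3:2, 4:2, 5:1, 6:1, 7:2, 9:2. Sum = 14.
n = 10, so closeness = 9/14.

9/14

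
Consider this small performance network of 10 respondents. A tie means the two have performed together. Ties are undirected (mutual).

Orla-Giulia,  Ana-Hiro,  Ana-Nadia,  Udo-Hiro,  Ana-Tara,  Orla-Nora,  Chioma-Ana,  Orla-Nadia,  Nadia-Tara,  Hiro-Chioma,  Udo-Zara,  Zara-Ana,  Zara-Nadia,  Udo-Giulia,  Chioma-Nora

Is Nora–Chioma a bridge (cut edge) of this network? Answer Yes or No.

Even without that edge, Nora still reaches Chioma via Nora – Orla – Nadia – Ana – Chioma, so the network stays connected. Not a bridge.

No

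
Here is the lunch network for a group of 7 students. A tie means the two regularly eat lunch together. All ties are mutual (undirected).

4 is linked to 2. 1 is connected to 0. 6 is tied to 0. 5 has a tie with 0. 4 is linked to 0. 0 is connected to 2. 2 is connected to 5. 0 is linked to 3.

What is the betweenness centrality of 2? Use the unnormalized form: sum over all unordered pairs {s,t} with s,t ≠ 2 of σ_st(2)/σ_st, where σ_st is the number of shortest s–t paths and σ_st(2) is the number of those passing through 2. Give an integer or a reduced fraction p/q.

1/2

Pairs whose geodesics pass through 2 — 4–5: 1/2.
All other pairs contribute 0.
Summing the contributions gives betweenness(2) = 1/2.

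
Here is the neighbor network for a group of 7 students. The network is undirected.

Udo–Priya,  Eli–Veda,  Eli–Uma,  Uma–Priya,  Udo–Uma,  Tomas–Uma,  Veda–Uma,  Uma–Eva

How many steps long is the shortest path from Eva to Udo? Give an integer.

One shortest route is Eva – Uma – Udo, which uses 2 edges, and Eva and Udo are not directly tied, so nothing shorter exists. So d(Eva,Udo) = 2.

2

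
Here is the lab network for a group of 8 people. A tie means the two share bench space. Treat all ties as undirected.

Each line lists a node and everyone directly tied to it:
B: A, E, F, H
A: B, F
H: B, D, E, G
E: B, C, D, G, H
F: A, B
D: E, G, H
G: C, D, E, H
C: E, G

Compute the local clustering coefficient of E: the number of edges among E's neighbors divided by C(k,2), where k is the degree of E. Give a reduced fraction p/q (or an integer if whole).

1/2

E's neighbors: B, C, D, G, and H (k = 5).
Possible neighbor pairs: C(5,2) = 10. Edges among them: B–H, C–G, D–G, D–H, G–H → e = 5.
Clustering(E) = 5/10 = 1/2.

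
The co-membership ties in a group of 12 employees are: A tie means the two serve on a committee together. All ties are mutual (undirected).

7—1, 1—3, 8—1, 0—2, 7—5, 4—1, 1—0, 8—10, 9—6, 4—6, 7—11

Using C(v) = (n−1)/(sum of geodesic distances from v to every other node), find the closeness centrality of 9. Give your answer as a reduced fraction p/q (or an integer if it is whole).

11/42

Distances from 9: 0:4, 1:3, 2:5, 3:4, 4:2, 5:5, 6:1, 7:4, 8:4, 10:5, 11:5. Sum = 42.
n = 12, so closeness = 11/42.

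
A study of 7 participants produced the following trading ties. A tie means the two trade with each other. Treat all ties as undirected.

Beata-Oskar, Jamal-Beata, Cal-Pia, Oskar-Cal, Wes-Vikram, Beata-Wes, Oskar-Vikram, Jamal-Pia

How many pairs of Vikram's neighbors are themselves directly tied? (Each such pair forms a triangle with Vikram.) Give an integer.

Vikram's neighbors are Oskar and Wes, but none of them are tied to each other, so no triangle contains Vikram.

0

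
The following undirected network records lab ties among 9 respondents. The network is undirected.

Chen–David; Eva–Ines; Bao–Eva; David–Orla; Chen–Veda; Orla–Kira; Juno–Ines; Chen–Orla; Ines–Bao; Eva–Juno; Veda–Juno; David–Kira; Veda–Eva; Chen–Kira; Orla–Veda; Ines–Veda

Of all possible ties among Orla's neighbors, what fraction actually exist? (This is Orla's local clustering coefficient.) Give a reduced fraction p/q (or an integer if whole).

Orla's neighbors: Chen, David, Kira, and Veda (k = 4).
Possible neighbor pairs: C(4,2) = 6. Edges among them: Chen–David, Chen–Kira, Chen–Veda, David–Kira → e = 4.
Clustering(Orla) = 4/6 = 2/3.

2/3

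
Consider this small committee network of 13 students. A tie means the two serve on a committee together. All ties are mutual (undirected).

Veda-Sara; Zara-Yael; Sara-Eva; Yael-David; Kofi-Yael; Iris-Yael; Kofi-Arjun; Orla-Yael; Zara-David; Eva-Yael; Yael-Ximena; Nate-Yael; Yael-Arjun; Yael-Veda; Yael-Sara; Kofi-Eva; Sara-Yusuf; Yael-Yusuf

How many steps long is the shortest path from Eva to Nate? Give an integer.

2

One shortest route is Eva – Yael – Nate, which uses 2 edges, and Eva and Nate are not directly tied, so nothing shorter exists. So d(Eva,Nate) = 2.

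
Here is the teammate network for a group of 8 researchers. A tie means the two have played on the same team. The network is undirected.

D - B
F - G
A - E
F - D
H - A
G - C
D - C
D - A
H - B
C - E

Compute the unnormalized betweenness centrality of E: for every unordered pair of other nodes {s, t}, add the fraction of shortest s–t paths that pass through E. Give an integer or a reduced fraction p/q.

41/30

Pairs whose geodesics pass through E — C–A: 1/2; C–H: 1/3; A–G: 1/3; H–G: 1/5.
All other pairs contribute 0.
Summing the contributions gives betweenness(E) = 41/30.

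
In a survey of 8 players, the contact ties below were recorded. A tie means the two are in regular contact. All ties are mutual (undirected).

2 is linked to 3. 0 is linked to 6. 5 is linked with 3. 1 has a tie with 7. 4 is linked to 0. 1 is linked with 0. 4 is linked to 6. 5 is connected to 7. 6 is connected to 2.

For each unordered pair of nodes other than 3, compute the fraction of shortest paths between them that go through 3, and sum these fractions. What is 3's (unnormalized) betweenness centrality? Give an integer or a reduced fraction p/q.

7/2

Pairs whose geodesics pass through 3 — 4–5: 1/2; 6–5: 1; 2–5: 1; 2–7: 1.
All other pairs contribute 0.
Summing the contributions gives betweenness(3) = 7/2.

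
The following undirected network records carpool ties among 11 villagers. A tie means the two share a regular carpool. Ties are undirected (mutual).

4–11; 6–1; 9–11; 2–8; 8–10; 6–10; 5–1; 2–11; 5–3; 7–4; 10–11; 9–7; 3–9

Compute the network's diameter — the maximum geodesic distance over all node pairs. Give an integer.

4

Eccentricity of each node (its greatest distance to any other): 1:4, 2:4, 3:4, 4:4, 5:4, 6:4, 7:4, 8:4, 9:3, 10:3, 11:3.
The maximum eccentricity is 4, realized for instance by the pair 6–7 via 6 – 10 – 11 – 9 – 7. So the diameter is 4.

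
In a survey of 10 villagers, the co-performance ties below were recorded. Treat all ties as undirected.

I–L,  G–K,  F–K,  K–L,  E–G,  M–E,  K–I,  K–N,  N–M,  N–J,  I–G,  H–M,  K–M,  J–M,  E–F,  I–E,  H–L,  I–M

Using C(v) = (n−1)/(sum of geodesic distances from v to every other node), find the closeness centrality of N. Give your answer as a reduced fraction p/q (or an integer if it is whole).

Distances from N: E:2, F:2, G:2, H:2, I:2, J:1, K:1, L:2, M:1. Sum = 15.
n = 10, so closeness = 9/15 = 3/5.

3/5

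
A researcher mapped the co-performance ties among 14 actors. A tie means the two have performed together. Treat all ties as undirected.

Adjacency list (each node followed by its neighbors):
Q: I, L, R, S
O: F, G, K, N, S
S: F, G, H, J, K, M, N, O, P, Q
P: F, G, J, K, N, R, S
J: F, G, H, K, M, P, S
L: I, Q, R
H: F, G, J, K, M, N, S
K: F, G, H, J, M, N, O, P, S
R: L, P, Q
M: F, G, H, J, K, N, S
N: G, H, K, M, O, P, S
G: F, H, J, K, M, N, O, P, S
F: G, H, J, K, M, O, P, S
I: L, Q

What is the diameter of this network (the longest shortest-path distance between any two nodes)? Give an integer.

Eccentricity of each node (its greatest distance to any other): F:3, G:3, H:3, I:3, J:3, K:3, L:3, M:3, N:3, O:3, P:3, Q:2, R:3, S:2.
The maximum eccentricity is 3, realized for instance by the pair M–L via M – S – Q – L. So the diameter is 3.

3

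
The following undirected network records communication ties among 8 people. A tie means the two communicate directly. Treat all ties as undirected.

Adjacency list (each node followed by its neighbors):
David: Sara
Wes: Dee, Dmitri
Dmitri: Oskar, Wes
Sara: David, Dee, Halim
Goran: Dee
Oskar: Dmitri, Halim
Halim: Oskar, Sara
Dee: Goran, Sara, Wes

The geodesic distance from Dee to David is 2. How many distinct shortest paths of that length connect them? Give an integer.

The shortest distance is 2, and the only length-2 path is Dee–Sara–David. So there is exactly 1 shortest path.

1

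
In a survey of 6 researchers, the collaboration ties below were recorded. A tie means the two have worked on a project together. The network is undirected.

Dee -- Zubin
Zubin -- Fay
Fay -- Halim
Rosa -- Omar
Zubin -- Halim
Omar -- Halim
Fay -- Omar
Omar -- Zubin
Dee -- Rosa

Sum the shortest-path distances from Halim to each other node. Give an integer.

7

Distances from Halim: Dee:2, Fay:1, Omar:1, Rosa:2, Zubin:1.
Sum = 2 + 1 + 1 + 2 + 1 = 7.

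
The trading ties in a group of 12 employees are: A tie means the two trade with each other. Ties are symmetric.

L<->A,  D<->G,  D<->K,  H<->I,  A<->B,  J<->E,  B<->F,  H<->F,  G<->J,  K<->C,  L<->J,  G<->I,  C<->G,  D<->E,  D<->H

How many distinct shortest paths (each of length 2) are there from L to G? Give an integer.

1

The shortest distance is 2, and the only length-2 path is L–J–G. So there is exactly 1 shortest path.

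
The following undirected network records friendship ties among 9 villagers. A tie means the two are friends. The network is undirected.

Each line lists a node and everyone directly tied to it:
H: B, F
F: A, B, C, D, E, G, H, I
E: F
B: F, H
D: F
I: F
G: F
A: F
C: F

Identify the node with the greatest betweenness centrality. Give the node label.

F

Unnormalized betweenness of each node: A:0, B:0, C:0, D:0, E:0, F:27, G:0, H:0, I:0.
F has the largest value, 27, making it the main broker — the node through which the most shortest paths run.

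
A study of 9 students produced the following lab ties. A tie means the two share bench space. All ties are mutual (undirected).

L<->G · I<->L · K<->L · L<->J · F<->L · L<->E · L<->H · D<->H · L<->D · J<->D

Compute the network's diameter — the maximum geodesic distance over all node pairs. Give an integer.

2

Eccentricity of each node (its greatest distance to any other): D:2, E:2, F:2, G:2, H:2, I:2, J:2, K:2, L:1.
The maximum eccentricity is 2, realized for instance by the pair D–E via D – L – E. So the diameter is 2.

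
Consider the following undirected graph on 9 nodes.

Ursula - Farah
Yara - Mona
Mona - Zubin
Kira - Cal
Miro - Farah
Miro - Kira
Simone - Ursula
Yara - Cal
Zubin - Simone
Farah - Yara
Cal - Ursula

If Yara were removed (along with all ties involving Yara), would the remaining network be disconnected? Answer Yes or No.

No

Even without Yara, every remaining node can still reach every other (the residual graph is connected), so Yara is not a cut vertex.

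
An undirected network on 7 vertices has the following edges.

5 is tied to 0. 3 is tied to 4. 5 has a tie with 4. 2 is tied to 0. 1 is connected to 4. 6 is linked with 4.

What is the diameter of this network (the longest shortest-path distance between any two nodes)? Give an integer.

4

Eccentricity of each node (its greatest distance to any other): 0:3, 1:4, 2:4, 3:4, 4:3, 5:2, 6:4.
The maximum eccentricity is 4, realized for instance by the pair 2–1 via 2 – 0 – 5 – 4 – 1. So the diameter is 4.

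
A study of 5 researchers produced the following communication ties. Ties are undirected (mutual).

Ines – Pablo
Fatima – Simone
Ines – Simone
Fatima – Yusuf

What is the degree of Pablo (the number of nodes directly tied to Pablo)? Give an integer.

Pablo is directly tied to Ines. That is 1 neighbor, so the degree of Pablo is 1.

1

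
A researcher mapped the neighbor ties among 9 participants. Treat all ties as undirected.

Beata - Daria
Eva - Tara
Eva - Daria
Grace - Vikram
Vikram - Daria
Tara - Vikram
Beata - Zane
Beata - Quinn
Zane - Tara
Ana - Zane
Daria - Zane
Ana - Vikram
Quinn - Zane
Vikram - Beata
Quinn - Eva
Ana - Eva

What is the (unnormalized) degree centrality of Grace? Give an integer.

1

Grace is directly tied to Vikram. That is 1 neighbor, so the degree of Grace is 1.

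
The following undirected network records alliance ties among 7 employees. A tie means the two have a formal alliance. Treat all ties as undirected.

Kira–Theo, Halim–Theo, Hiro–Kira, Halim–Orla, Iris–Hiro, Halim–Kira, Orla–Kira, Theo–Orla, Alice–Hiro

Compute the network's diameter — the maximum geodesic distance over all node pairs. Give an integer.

3

Eccentricity of each node (its greatest distance to any other): Alice:3, Halim:3, Hiro:2, Iris:3, Kira:2, Orla:3, Theo:3.
The maximum eccentricity is 3, realized for instance by the pair Iris–Theo via Iris – Hiro – Kira – Theo. So the diameter is 3.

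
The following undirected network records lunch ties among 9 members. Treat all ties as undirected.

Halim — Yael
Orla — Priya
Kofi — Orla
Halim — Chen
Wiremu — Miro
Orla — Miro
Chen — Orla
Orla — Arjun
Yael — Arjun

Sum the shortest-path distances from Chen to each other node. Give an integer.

15

Distances from Chen: Arjun:2, Halim:1, Kofi:2, Miro:2, Orla:1, Priya:2, Wiremu:3, Yael:2.
Sum = 2 + 1 + 2 + 2 + 1 + 2 + 3 + 2 = 15.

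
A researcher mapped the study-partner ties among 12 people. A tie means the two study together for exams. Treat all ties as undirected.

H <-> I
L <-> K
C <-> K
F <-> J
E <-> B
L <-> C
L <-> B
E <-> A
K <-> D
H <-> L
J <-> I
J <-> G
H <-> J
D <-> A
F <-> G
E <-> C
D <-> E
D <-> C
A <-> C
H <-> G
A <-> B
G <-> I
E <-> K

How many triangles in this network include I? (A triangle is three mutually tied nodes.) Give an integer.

I's neighbors: G, H, and J.
Neighbor pairs that are themselves tied: I–G–H; I–G–J; I–H–J. Each forms one triangle with I, for 3 in total.

3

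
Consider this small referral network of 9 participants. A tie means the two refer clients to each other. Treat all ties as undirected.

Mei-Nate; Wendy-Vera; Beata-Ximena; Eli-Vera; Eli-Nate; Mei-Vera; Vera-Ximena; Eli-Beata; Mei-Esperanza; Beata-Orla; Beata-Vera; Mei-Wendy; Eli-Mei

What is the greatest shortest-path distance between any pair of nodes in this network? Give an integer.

Eccentricity of each node (its greatest distance to any other): Beata:3, Eli:2, Esperanza:4, Mei:3, Nate:3, Orla:4, Vera:2, Wendy:3, Ximena:3.
The maximum eccentricity is 4, realized for instance by the pair Esperanza–Orla via Esperanza – Mei – Vera – Beata – Orla. So the diameter is 4.

4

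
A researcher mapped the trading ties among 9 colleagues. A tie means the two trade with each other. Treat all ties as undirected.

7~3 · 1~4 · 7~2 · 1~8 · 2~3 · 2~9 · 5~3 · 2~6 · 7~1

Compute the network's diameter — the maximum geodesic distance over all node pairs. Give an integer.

Eccentricity of each node (its greatest distance to any other): 1:3, 2:3, 3:3, 4:4, 5:4, 6:4, 7:2, 8:4, 9:4.
The maximum eccentricity is 4, realized for instance by the pair 6–8 via 6 – 2 – 7 – 1 – 8. So the diameter is 4.

4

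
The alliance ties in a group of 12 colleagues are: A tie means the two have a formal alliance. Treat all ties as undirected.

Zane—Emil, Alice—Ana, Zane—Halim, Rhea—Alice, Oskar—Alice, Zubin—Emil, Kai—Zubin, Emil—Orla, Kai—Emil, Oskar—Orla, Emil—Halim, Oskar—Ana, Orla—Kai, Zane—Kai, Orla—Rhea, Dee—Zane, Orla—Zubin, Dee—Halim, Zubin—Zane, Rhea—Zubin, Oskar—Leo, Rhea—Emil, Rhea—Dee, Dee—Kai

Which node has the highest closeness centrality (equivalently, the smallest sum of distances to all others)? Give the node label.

Orla

Farness (sum of distances to all others) for each node — Alice:22, Ana:28, Dee:22, Emil:18, Halim:25, Kai:20, Leo:31, Orla:17, Oskar:21, Rhea:18, Zane:23, Zubin:19.
The smallest farness is 17, for Orla, so Orla has the highest closeness.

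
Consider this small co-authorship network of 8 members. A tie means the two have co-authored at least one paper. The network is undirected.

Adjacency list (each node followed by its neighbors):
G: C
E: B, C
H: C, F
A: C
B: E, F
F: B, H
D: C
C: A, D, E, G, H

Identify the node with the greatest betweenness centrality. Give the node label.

C

Unnormalized betweenness of each node: A:0, B:1, C:16, D:0, E:4, F:1, G:0, H:4.
C has the largest value, 16, making it the main broker — the node through which the most shortest paths run.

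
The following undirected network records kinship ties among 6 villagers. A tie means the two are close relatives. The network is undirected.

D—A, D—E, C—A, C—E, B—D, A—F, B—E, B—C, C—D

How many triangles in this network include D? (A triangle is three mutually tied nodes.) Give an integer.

4

D's neighbors: A, B, C, and E.
Neighbor pairs that are themselves tied: D–A–C; D–B–C; D–B–E; D–C–E. Each forms one triangle with D, for 4 in total.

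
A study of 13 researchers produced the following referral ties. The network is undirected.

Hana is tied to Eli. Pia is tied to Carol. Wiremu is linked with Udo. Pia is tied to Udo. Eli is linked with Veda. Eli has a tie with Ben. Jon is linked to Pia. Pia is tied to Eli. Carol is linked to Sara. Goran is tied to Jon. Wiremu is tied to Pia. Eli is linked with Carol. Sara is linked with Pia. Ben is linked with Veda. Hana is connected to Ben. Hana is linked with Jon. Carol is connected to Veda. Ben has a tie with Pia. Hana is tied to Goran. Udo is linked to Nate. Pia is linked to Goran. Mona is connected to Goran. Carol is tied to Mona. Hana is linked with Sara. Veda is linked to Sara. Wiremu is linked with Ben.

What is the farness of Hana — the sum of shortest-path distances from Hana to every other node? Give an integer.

Distances from Hana: Ben:1, Carol:2, Eli:1, Goran:1, Jon:1, Mona:2, Nate:4, Pia:2, Sara:1, Udo:3, Veda:2, Wiremu:2.
Sum = 1 + 2 + 1 + 1 + 1 + 2 + 4 + 2 + 1 + 3 + 2 + 2 = 22.

22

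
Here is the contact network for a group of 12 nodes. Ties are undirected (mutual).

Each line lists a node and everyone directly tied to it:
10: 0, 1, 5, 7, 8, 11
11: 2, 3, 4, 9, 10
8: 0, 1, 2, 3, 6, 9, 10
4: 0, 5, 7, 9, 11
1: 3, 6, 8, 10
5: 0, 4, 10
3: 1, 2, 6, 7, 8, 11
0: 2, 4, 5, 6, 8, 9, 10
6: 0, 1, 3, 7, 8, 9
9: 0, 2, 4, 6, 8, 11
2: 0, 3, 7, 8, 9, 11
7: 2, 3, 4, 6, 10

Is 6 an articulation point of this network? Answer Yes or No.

No

Even without 6, every remaining node can still reach every other (the residual graph is connected), so 6 is not a cut vertex.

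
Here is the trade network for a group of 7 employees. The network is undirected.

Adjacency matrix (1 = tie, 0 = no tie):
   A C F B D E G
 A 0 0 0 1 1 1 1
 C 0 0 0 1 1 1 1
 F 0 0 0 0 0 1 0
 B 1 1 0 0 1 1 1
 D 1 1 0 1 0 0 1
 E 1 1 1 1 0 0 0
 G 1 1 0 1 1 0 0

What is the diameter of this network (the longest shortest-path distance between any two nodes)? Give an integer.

3

Eccentricity of each node (its greatest distance to any other): A:2, B:2, C:2, D:3, E:2, F:3, G:3.
The maximum eccentricity is 3, realized for instance by the pair F–D via F – E – A – D. So the diameter is 3.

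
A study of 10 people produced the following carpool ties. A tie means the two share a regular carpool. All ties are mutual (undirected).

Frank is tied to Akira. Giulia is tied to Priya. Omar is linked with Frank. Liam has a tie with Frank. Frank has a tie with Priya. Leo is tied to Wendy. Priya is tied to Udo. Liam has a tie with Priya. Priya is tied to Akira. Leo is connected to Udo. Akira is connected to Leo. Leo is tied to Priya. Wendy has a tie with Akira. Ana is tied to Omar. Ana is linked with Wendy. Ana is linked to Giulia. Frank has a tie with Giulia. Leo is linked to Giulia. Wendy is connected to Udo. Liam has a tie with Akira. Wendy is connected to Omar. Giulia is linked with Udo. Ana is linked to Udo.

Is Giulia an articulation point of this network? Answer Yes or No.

Even without Giulia, every remaining node can still reach every other (the residual graph is connected), so Giulia is not a cut vertex.

No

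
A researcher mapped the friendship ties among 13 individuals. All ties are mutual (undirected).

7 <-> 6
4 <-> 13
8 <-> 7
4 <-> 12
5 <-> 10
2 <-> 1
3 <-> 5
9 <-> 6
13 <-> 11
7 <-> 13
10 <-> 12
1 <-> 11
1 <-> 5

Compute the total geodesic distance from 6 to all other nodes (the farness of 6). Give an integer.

41

Distances from 6: 1:4, 2:5, 3:6, 4:3, 5:5, 7:1, 8:2, 9:1, 10:5, 11:3, 12:4, 13:2.
Sum = 4 + 5 + 6 + 3 + 5 + 1 + 2 + 1 + 5 + 3 + 4 + 2 = 41.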